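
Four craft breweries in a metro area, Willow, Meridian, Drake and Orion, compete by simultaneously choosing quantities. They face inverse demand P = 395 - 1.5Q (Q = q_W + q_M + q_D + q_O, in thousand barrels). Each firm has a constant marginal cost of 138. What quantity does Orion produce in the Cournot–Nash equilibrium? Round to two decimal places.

34.27

A representative firm's profit is π_i = q_i(395 - 1.5Q) - 138q_i.
Setting ∂π_i/∂q_i = 0 with rivals' quantities fixed: 257 - 3q_i - (3/2)·Σ_{j≠i} q_j = 0.
With identical firms every q_j equals q_i, so Σ_{j≠i} q_j = 3q_i and 257 = (15/2)q_i, giving q_i = 514/15.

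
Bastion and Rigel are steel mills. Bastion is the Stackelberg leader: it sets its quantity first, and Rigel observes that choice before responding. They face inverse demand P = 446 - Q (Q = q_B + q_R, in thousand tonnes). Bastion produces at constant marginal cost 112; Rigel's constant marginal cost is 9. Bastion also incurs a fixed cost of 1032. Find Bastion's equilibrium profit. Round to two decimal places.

5638.13

The follower Rigel best-responds to any q_B: π_R = (446 - Q)q_R - 9q_R.
Follower FOC: 437 - q_B - 2q_R = 0, so q_R(q_B) = (437 - q_B)/2.
The leader anticipates this reaction. Substituting into P = 446 - Q gives P = 455/2 - (1/2)q_B, so π_B = (455/2 - (1/2)q_B)q_B - 112q_B.
Maximising: ∂π_B/∂q_B = 231/2 - q_B = 0, giving q_B = 231/2.
Then q_R = (437 - 231/2)/2 = 643/4.
Price P = 446 - 1105/4 = 679/4.
Bastion's profit: (679/4 - 112)·(231/2) - 1032 = 5638.1250.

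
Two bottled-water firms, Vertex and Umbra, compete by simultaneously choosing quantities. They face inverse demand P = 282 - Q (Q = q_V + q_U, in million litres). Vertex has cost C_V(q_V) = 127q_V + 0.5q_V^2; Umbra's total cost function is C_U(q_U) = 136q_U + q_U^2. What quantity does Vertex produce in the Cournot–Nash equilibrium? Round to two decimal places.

Vertex's profit: π_V = (282 - Q)q_V - (127q_V + (1/2)q_V²). Setting ∂π_V/∂q_V = 0: 155 - 3q_V - (q_U) = 0.
Umbra's profit: π_U = (282 - Q)q_U - (136q_U + q_U²). Setting ∂π_U/∂q_U = 0: 146 - 4q_U - (q_V) = 0.
Rearranging gives the reaction functions q_V = (155 - q_U)/3 and q_U = (146 - q_V)/4.
Solving the pair: q_V = 474/11, q_U = 283/11.

43.09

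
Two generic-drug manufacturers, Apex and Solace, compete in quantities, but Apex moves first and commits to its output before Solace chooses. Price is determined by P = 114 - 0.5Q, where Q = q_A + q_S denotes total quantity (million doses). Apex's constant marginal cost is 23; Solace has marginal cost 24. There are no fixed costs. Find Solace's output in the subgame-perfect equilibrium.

The follower Solace best-responds to any q_A: π_S = (114 - 0.5Q)q_S - 24q_S.
Setting the follower's marginal profit to zero, 90 - (1/2)q_A - q_S = 0, i.e. q_S = (90 - (1/2)q_A).
Apex substitutes q_S(q_A) into its own profit: π_A = q_A(114 - (1/2)q_A - (90 - (1/2)q_A)/2) - 23q_A = (69 - (1/4)q_A)q_A - 23q_A.
Maximising: ∂π_A/∂q_A = 46 - (1/2)q_A = 0, giving q_A = 92.
Then q_S = (90 - (1/2)·92) = 44.

44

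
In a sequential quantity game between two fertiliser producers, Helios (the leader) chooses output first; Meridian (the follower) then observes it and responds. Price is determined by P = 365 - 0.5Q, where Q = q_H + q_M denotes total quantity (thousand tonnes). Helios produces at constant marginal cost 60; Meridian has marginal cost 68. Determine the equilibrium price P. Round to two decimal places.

The follower Meridian best-responds to any q_H: π_M = (365 - 0.5Q)q_M - 68q_M.
Setting the follower's marginal profit to zero, 297 - (1/2)q_H - q_M = 0, i.e. q_M = (297 - (1/2)q_H).
Helios substitutes q_M(q_H) into its own profit: π_H = q_H(365 - (1/2)q_H - (297 - (1/2)q_H)/2) - 60q_H = (433/2 - (1/4)q_H)q_H - 60q_H.
The leader's first-order condition 313/2 - (1/2)q_H = 0 yields q_H = 313.
Then q_M = (297 - (1/2)·313) = 281/2.
Total output Q = 907/2, so price P = 365 - (1/2)·(907/2) = 553/4.

138.25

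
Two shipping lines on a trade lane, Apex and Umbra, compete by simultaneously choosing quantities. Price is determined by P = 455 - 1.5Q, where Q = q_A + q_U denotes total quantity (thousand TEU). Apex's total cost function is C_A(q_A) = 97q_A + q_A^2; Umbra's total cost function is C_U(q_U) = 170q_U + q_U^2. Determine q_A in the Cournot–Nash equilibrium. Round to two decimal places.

59.89

Apex's profit: π_A = (455 - 1.5Q)q_A - (97q_A + q_A²). Setting ∂π_A/∂q_A = 0: 358 - 5q_A - (3/2)(q_U) = 0.
Umbra's profit: π_U = (455 - 1.5Q)q_U - (170q_U + q_U²). Setting ∂π_U/∂q_U = 0: 285 - 5q_U - (3/2)(q_A) = 0.
Best responses: q_A = (358 - (3/2)q_U)/5, q_U = (285 - (3/2)q_A)/5.
Solving the pair: q_A = 59.8901, q_U = 39.0330.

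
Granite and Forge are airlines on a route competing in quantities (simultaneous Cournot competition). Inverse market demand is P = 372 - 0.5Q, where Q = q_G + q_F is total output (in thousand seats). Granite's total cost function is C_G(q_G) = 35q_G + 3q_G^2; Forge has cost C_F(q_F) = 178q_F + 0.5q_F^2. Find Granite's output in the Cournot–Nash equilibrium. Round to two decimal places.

41.96

Granite's profit: π_G = (372 - 0.5Q)q_G - (35q_G + 3q_G²). Setting ∂π_G/∂q_G = 0: 337 - 7q_G - (1/2)(q_F) = 0.
Forge's profit: π_F = (372 - 0.5Q)q_F - (178q_F + (1/2)q_F²). Setting ∂π_F/∂q_F = 0: 194 - 2q_F - (1/2)(q_G) = 0.
Rearranging gives the reaction functions q_G = (337 - (1/2)q_F)/7 and q_F = (194 - (1/2)q_G)/2.
Substituting one into the other gives q_G = 41.9636 and q_F = 86.5091.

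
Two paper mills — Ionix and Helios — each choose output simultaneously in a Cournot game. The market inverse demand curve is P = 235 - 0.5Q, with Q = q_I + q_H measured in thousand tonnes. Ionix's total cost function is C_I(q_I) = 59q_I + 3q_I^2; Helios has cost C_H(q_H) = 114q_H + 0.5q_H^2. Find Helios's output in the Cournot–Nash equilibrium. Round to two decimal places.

Ionix's profit: π_I = (235 - 0.5Q)q_I - (59q_I + 3q_I²). Setting ∂π_I/∂q_I = 0: 176 - 7q_I - (1/2)(q_H) = 0.
Helios's profit: π_H = (235 - 0.5Q)q_H - (114q_H + (1/2)q_H²). Setting ∂π_H/∂q_H = 0: 121 - 2q_H - (1/2)(q_I) = 0.
So q_I = (176 - (1/2)q_H)/7 and q_H = (121 - (1/2)q_I)/2.
Substituting one into the other gives q_I = 106/5 and q_H = 276/5.

55.20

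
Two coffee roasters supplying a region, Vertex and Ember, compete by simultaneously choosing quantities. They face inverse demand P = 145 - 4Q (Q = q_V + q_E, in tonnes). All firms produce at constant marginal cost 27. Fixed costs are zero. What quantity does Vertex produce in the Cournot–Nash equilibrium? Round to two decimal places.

9.83

A representative firm's profit is π_i = q_i(145 - 4Q) - 27q_i.
Setting ∂π_i/∂q_i = 0 with rivals' quantities fixed: 118 - 8q_i - 4q_j = 0.
By symmetry each firm produces the same amount; substituting q_j = q_i yields q_i = 118/12 = 59/6.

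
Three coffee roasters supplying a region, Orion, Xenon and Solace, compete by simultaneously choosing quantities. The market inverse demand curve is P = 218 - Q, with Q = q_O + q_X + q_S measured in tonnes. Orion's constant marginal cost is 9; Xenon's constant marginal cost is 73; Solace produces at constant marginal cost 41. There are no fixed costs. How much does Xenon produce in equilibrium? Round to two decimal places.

Orion's profit: π_O = (218 - Q)q_O - (9q_O). Setting ∂π_O/∂q_O = 0: 209 - 2q_O - (q_X + q_S) = 0.
Xenon's first-order condition: 145 - 2q_X - (q_O + q_S) = 0.
Solace's first-order condition: 177 - 2q_S - (q_O + q_X) = 0.
Adding the 3 conditions: 531 − 2Q − 2Q = 0, i.e. Q = 531/4.
Back-substituting: q_O = (209 − 531/4) = 305/4, q_X = (145 − 531/4) = 49/4, q_S = (177 − 531/4) = 177/4.

12.25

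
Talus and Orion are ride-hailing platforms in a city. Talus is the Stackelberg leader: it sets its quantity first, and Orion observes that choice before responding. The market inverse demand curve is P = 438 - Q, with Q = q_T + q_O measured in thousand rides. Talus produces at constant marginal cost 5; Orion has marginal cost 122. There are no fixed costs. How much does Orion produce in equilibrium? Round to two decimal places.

The follower Orion best-responds to any q_T: π_O = (438 - Q)q_O - 122q_O.
Follower FOC: 316 - q_T - 2q_O = 0, so q_O(q_T) = (316 - q_T)/2.
The leader anticipates this reaction. Substituting into P = 438 - Q gives P = 280 - (1/2)q_T, so π_T = (280 - (1/2)q_T)q_T - 5q_T.
Leader FOC: 275 - q_T = 0, so q_T = 275.
Then q_O = (316 - 275)/2 = 41/2.

20.50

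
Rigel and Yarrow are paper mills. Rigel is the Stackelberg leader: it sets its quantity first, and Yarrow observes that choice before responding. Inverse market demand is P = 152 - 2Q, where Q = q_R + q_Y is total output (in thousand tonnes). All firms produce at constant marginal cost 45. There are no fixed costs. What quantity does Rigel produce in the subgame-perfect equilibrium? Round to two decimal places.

26.75

Solve by backward induction. Given q_R, the follower Yarrow maximises π_Y = (152 - 2q_R - 2q_Y)q_Y - 45q_Y.
Follower FOC: 107 - 2q_R - 4q_Y = 0, so q_Y(q_R) = (107 - 2q_R)/4.
The leader anticipates this reaction. Substituting into P = 152 - 2Q gives P = 197/2 - q_R, so π_R = (197/2 - q_R)q_R - 45q_R.
Maximising: ∂π_R/∂q_R = 107/2 - 2q_R = 0, giving q_R = 107/4.
Then q_Y = (107 - 2·(107/4))/4 = 107/8.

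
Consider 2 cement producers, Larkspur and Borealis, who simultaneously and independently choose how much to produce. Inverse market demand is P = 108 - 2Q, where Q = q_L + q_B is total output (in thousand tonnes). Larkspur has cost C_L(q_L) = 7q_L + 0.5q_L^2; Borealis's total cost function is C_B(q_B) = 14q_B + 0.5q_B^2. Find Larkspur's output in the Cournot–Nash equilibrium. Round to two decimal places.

Larkspur's profit: π_L = (108 - 2Q)q_L - (7q_L + (1/2)q_L²). Setting ∂π_L/∂q_L = 0: 101 - 5q_L - 2(q_B) = 0.
Borealis's profit: π_B = (108 - 2Q)q_B - (14q_B + (1/2)q_B²). Setting ∂π_B/∂q_B = 0: 94 - 5q_B - 2(q_L) = 0.
Rearranging gives the reaction functions q_L = (101 - 2q_B)/5 and q_B = (94 - 2q_L)/5.
Substituting one into the other gives q_L = 317/21 and q_B = 268/21.

15.10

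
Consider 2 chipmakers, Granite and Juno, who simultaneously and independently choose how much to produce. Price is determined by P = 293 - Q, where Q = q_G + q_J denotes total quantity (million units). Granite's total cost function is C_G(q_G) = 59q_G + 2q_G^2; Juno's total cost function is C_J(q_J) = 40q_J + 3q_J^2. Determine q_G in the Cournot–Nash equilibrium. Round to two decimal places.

Granite's profit: π_G = (293 - Q)q_G - (59q_G + 2q_G²). Setting ∂π_G/∂q_G = 0: 234 - 6q_G - (q_J) = 0.
Juno's first-order condition: 253 - 8q_J - (q_G) = 0.
Rearranging gives the reaction functions q_G = (234 - q_J)/6 and q_J = (253 - q_G)/8.
Substituting one into the other gives q_G = 1619/47 and q_J = 1284/47.

34.45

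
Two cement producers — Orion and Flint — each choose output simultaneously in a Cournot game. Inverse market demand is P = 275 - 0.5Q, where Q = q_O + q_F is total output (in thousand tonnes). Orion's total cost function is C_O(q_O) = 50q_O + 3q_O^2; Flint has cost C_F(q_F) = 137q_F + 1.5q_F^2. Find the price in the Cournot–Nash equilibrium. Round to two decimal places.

Orion's profit: π_O = (275 - 0.5Q)q_O - (50q_O + 3q_O²). Setting ∂π_O/∂q_O = 0: 225 - 7q_O - (1/2)(q_F) = 0.
Flint's profit: π_F = (275 - 0.5Q)q_F - (137q_F + (3/2)q_F²). Setting ∂π_F/∂q_F = 0: 138 - 4q_F - (1/2)(q_O) = 0.
Rearranging gives the reaction functions q_O = (225 - (1/2)q_F)/7 and q_F = (138 - (1/2)q_O)/4.
Solving the pair: q_O = 1108/37, q_F = 1138/37.
Total output Q = 60.7027, so price P = 275 - (1/2)·60.7027 = 244.6486.

244.65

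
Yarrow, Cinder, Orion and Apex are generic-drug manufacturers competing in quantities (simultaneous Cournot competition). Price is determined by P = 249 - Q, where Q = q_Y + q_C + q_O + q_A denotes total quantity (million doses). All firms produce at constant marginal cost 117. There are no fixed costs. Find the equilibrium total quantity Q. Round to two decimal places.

Each firm earns π_i = (249 - Q)q_i - 117q_i.
First-order condition (treating rivals' output as given): 132 - 2q_i - Σ_{j≠i} q_j = 0.
With identical firms every q_j equals q_i, so Σ_{j≠i} q_j = 3q_i and 132 = 5q_i, giving q_i = 132/5.
Total output Q = 132/5 + 132/5 + 132/5 + 132/5 = 528/5.

105.60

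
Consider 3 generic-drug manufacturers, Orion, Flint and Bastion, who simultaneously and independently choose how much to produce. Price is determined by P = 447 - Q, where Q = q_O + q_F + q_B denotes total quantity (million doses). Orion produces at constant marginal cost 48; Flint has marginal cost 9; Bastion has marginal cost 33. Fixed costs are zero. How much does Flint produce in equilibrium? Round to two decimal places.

Orion's profit: π_O = (447 - Q)q_O - (48q_O). Setting ∂π_O/∂q_O = 0: 399 - 2q_O - (q_F + q_B) = 0.
Flint's profit: π_F = (447 - Q)q_F - (9q_F). Setting ∂π_F/∂q_F = 0: 438 - 2q_F - (q_O + q_B) = 0.
Bastion's first-order condition: 414 - 2q_B - (q_O + q_F) = 0.
Adding the 3 conditions: 1251 − 2Q − 2Q = 0, i.e. Q = 1251/4.
Back-substituting: q_O = (399 − 1251/4) = 345/4, q_F = (438 − 1251/4) = 501/4, q_B = (414 − 1251/4) = 405/4.

125.25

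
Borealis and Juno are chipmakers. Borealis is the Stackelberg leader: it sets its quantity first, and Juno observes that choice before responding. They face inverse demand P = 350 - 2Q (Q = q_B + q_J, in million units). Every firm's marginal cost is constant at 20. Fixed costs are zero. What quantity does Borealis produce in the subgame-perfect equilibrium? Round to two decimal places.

82.50

Solve by backward induction. Given q_B, the follower Juno maximises π_J = (350 - 2q_B - 2q_J)q_J - 20q_J.
Setting the follower's marginal profit to zero, 330 - 2q_B - 4q_J = 0, i.e. q_J = (330 - 2q_B)/4.
Borealis substitutes q_J(q_B) into its own profit: π_B = q_B(350 - 2q_B - (330 - 2q_B)/2) - 20q_B = (185 - q_B)q_B - 20q_B.
Leader FOC: 165 - 2q_B = 0, so q_B = 165/2.
Then q_J = (330 - 2·(165/2))/4 = 165/4.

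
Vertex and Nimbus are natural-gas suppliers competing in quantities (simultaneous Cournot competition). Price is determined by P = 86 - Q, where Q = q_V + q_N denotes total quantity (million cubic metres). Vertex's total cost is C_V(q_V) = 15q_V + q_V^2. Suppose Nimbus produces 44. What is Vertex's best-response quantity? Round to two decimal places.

With the rival's output fixed at 44, Vertex's profit is π_V = (86 - 44 - q_V)q_V - (15q_V + q_V²) = (42 - q_V)q_V - (15q_V + q_V²).
∂π_V/∂q_V = 27 - 4q_V = 0, so q_V = 27/4.

6.75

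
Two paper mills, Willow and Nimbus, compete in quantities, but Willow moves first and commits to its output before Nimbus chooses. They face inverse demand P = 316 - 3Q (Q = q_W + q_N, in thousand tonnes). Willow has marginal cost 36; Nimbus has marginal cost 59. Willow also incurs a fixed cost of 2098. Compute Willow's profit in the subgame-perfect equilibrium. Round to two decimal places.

1727.38

Solve by backward induction. Given q_W, the follower Nimbus maximises π_N = (316 - 3q_W - 3q_N)q_N - 59q_N.
∂π_N/∂q_N = 257 - 3q_W - 6q_N = 0 gives the reaction function q_N = (257 - 3q_W)/6.
The leader anticipates this reaction. Substituting into P = 316 - 3Q gives P = 375/2 - (3/2)q_W, so π_W = (375/2 - (3/2)q_W)q_W - 36q_W.
The leader's first-order condition 303/2 - 3q_W = 0 yields q_W = 101/2.
Then q_N = (257 - 3·(101/2))/6 = 211/12.
Price P = 316 - 3·(817/12) = 447/4.
Willow's profit: (447/4 - 36)·(101/2) - 2098 = 1727.3750.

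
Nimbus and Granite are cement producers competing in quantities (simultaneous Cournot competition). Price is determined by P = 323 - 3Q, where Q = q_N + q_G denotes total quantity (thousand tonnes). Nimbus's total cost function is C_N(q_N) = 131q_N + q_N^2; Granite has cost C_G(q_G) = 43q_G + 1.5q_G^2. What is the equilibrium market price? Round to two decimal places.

Nimbus's profit: π_N = (323 - 3Q)q_N - (131q_N + q_N²). Setting ∂π_N/∂q_N = 0: 192 - 8q_N - 3(q_G) = 0.
Granite's profit: π_G = (323 - 3Q)q_G - (43q_G + (3/2)q_G²). Setting ∂π_G/∂q_G = 0: 280 - 9q_G - 3(q_N) = 0.
So q_N = (192 - 3q_G)/8 and q_G = (280 - 3q_N)/9.
Substituting one into the other gives q_N = 296/21 and q_G = 1664/63.
Total output Q = 40.5079, so price P = 323 - 3·40.5079 = 201.4762.

201.48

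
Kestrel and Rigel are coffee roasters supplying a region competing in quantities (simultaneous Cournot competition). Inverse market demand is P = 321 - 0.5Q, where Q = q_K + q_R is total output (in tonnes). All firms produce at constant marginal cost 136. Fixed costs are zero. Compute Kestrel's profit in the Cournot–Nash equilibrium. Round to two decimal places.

7605.56

Each firm earns π_i = (321 - 0.5Q)q_i - 136q_i.
Setting ∂π_i/∂q_i = 0 with rivals' quantities fixed: 185 - q_i - (1/2)q_j = 0.
With identical firms every q_j equals q_i, so q_j = q_i and 185 = (3/2)q_i, giving q_i = 370/3.
Price P = 321 - (1/2)·(740/3) = 593/3.
Kestrel's profit: (593/3 - 136)·(370/3) = 7605.5556.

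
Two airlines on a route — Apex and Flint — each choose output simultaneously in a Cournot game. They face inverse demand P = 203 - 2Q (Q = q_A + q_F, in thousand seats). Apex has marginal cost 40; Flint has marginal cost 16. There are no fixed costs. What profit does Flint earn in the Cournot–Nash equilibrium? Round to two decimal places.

2473.39

Apex's profit: π_A = (203 - 2Q)q_A - (40q_A). Setting ∂π_A/∂q_A = 0: 163 - 4q_A - 2(q_F) = 0.
Flint's first-order condition: 187 - 4q_F - 2(q_A) = 0.
Rearranging gives the reaction functions q_A = (163 - 2q_F)/4 and q_F = (187 - 2q_A)/4.
Solving the pair: q_A = 139/6, q_F = 211/6.
Price P = 203 - 2·(175/3) = 259/3.
Flint's profit: (259/3 - 16)·(211/6) = 2473.3889.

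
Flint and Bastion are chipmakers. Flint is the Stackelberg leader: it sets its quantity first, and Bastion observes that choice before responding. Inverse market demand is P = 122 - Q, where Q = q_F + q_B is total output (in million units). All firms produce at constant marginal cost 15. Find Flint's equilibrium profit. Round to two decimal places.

Solve by backward induction. Given q_F, the follower Bastion maximises π_B = (122 - q_F - q_B)q_B - 15q_B.
∂π_B/∂q_B = 107 - q_F - 2q_B = 0 gives the reaction function q_B = (107 - q_F)/2.
Flint substitutes q_B(q_F) into its own profit: π_F = q_F(122 - q_F - (107 - q_F)/2) - 15q_F = (137/2 - (1/2)q_F)q_F - 15q_F.
Maximising: ∂π_F/∂q_F = 107/2 - q_F = 0, giving q_F = 107/2.
Then q_B = (107 - 107/2)/2 = 107/4.
Price P = 122 - 321/4 = 167/4.
Flint's profit: (167/4 - 15)·(107/2) = 1431.1250.

1431.13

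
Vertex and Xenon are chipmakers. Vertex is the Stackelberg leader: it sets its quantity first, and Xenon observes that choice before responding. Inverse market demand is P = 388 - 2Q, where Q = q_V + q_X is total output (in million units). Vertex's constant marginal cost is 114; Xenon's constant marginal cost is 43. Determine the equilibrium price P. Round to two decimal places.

164.75

The follower Xenon best-responds to any q_V: π_X = (388 - 2Q)q_X - 43q_X.
∂π_X/∂q_X = 345 - 2q_V - 4q_X = 0 gives the reaction function q_X = (345 - 2q_V)/4.
Vertex substitutes q_X(q_V) into its own profit: π_V = q_V(388 - 2q_V - (345 - 2q_V)/2) - 114q_V = (431/2 - q_V)q_V - 114q_V.
Maximising: ∂π_V/∂q_V = 203/2 - 2q_V = 0, giving q_V = 203/4.
Then q_X = (345 - 2·(203/4))/4 = 487/8.
Total output Q = 893/8, so price P = 388 - 2·(893/8) = 659/4.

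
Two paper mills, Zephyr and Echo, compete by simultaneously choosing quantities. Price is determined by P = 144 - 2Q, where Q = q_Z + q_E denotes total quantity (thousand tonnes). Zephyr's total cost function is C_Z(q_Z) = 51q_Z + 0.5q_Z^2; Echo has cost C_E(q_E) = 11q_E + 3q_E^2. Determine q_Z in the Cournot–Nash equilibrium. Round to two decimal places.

Zephyr's profit: π_Z = (144 - 2Q)q_Z - (51q_Z + (1/2)q_Z²). Setting ∂π_Z/∂q_Z = 0: 93 - 5q_Z - 2(q_E) = 0.
Echo's profit: π_E = (144 - 2Q)q_E - (11q_E + 3q_E²). Setting ∂π_E/∂q_E = 0: 133 - 10q_E - 2(q_Z) = 0.
So q_Z = (93 - 2q_E)/5 and q_E = (133 - 2q_Z)/10.
Solving the pair: q_Z = 332/23, q_E = 479/46.

14.43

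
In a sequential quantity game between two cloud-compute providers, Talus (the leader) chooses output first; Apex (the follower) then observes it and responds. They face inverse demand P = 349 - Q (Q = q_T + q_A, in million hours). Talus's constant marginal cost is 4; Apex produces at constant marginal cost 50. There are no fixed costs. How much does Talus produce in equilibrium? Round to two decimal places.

195.50

The follower Apex best-responds to any q_T: π_A = (349 - Q)q_A - 50q_A.
Follower FOC: 299 - q_T - 2q_A = 0, so q_A(q_T) = (299 - q_T)/2.
Talus substitutes q_A(q_T) into its own profit: π_T = q_T(349 - q_T - (299 - q_T)/2) - 4q_T = (399/2 - (1/2)q_T)q_T - 4q_T.
The leader's first-order condition 391/2 - q_T = 0 yields q_T = 391/2.
Then q_A = (299 - 391/2)/2 = 207/4.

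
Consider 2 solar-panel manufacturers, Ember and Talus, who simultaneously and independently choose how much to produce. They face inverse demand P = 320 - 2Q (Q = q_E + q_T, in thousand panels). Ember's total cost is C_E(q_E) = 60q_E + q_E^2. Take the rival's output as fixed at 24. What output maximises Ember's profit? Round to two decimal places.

35.33

With the rival's output fixed at 24, Ember's profit is π_E = (320 - 2·24 - 2q_E)q_E - (60q_E + q_E²) = (272 - 2q_E)q_E - (60q_E + q_E²).
∂π_E/∂q_E = 212 - 6q_E = 0, so q_E = 106/3.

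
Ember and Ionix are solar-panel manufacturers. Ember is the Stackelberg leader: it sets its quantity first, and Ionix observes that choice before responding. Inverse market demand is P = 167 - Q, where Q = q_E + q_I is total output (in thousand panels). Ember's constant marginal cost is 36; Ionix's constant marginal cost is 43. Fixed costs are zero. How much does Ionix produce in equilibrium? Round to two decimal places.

The follower Ionix best-responds to any q_E: π_I = (167 - Q)q_I - 43q_I.
Setting the follower's marginal profit to zero, 124 - q_E - 2q_I = 0, i.e. q_I = (124 - q_E)/2.
The leader anticipates this reaction. Substituting into P = 167 - Q gives P = 105 - (1/2)q_E, so π_E = (105 - (1/2)q_E)q_E - 36q_E.
Maximising: ∂π_E/∂q_E = 69 - q_E = 0, giving q_E = 69.
Then q_I = (124 - 69)/2 = 55/2.

27.50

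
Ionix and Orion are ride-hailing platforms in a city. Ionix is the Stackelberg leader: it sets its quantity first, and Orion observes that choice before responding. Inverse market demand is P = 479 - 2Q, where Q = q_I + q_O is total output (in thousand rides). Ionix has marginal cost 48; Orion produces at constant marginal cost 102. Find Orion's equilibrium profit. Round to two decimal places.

2261.28

Solve by backward induction. Given q_I, the follower Orion maximises π_O = (479 - 2q_I - 2q_O)q_O - 102q_O.
Setting the follower's marginal profit to zero, 377 - 2q_I - 4q_O = 0, i.e. q_O = (377 - 2q_I)/4.
The leader anticipates this reaction. Substituting into P = 479 - 2Q gives P = 581/2 - q_I, so π_I = (581/2 - q_I)q_I - 48q_I.
Maximising: ∂π_I/∂q_I = 485/2 - 2q_I = 0, giving q_I = 485/4.
Then q_O = (377 - 2·(485/4))/4 = 269/8.
Price P = 479 - 2·(1239/8) = 677/4.
Orion's profit: (677/4 - 102)·(269/8) = 2261.2813.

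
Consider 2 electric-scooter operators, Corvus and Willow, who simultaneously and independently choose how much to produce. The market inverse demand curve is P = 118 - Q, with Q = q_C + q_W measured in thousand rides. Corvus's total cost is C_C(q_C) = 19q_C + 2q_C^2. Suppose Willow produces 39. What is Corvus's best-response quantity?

With the rival's output fixed at 39, Corvus's profit is π_C = (118 - 39 - q_C)q_C - (19q_C + 2q_C²) = (79 - q_C)q_C - (19q_C + 2q_C²).
∂π_C/∂q_C = 60 - 6q_C = 0, so q_C = 10.

10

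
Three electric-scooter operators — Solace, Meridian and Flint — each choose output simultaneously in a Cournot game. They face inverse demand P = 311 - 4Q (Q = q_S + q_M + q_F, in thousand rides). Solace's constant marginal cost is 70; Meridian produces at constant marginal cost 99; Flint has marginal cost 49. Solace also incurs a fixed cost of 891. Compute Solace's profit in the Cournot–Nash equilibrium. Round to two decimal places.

77.77

Solace's profit: π_S = (311 - 4Q)q_S - (70q_S). Setting ∂π_S/∂q_S = 0: 241 - 8q_S - 4(q_M + q_F) = 0.
Meridian's first-order condition: 212 - 8q_M - 4(q_S + q_F) = 0.
Flint's profit: π_F = (311 - 4Q)q_F - (49q_F). Setting ∂π_F/∂q_F = 0: 262 - 8q_F - 4(q_S + q_M) = 0.
Summing all 3 equations gives 715 − 16Q = 0, hence Q = 715/16.
Back-substituting: q_S = (241 − 715/4)/4 = 249/16, q_M = (212 − 715/4)/4 = 133/16, q_F = (262 − 715/4)/4 = 333/16.
Price P = 311 - 4·(715/16) = 529/4.
Solace's profit: (529/4 - 70)·(249/16) - 891 = 77.7656.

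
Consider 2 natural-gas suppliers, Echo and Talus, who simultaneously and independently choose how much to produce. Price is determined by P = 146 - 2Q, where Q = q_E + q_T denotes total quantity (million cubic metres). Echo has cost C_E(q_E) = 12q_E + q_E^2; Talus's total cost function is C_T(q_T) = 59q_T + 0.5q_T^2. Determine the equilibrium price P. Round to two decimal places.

88.31

Echo's profit: π_E = (146 - 2Q)q_E - (12q_E + q_E²). Setting ∂π_E/∂q_E = 0: 134 - 6q_E - 2(q_T) = 0.
Talus's first-order condition: 87 - 5q_T - 2(q_E) = 0.
So q_E = (134 - 2q_T)/6 and q_T = (87 - 2q_E)/5.
Solving the pair: q_E = 248/13, q_T = 127/13.
Total output Q = 375/13, so price P = 146 - 2·(375/13) = 1148/13.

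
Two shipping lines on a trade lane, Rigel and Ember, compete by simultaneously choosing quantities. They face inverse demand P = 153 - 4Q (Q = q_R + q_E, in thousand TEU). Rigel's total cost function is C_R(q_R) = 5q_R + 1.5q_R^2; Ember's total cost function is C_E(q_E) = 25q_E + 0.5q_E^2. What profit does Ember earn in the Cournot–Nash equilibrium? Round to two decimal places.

434.95

Rigel's profit: π_R = (153 - 4Q)q_R - (5q_R + (3/2)q_R²). Setting ∂π_R/∂q_R = 0: 148 - 11q_R - 4(q_E) = 0.
Ember's profit: π_E = (153 - 4Q)q_E - (25q_E + (1/2)q_E²). Setting ∂π_E/∂q_E = 0: 128 - 9q_E - 4(q_R) = 0.
So q_R = (148 - 4q_E)/11 and q_E = (128 - 4q_R)/9.
Substituting one into the other gives q_R = 820/83 and q_E = 816/83.
Price P = 153 - 4·(1636/83) = 74.1566.
Ember's profit: 74.1566·(816/83) - 25·(816/83) - (1/2)(816/83)² = 434.9473.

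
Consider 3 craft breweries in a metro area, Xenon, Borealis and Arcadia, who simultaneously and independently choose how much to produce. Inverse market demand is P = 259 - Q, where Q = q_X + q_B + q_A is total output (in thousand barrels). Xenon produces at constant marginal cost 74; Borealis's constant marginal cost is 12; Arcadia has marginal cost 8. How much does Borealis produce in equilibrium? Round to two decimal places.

76.25

Xenon's profit: π_X = (259 - Q)q_X - (74q_X). Setting ∂π_X/∂q_X = 0: 185 - 2q_X - (q_B + q_A) = 0.
Borealis's profit: π_B = (259 - Q)q_B - (12q_B). Setting ∂π_B/∂q_B = 0: 247 - 2q_B - (q_X + q_A) = 0.
Arcadia's profit: π_A = (259 - Q)q_A - (8q_A). Setting ∂π_A/∂q_A = 0: 251 - 2q_A - (q_X + q_B) = 0.
Adding the 3 conditions: 683 − 2Q − 2Q = 0, i.e. Q = 683/4.
Back-substituting: q_X = (185 − 683/4) = 57/4, q_B = (247 − 683/4) = 305/4, q_A = (251 − 683/4) = 321/4.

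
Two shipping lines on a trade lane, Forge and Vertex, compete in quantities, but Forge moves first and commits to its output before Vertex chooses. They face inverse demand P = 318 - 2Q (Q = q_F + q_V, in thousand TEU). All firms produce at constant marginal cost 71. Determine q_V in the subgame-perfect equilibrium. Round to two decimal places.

Solve by backward induction. Given q_F, the follower Vertex maximises π_V = (318 - 2q_F - 2q_V)q_V - 71q_V.
Follower FOC: 247 - 2q_F - 4q_V = 0, so q_V(q_F) = (247 - 2q_F)/4.
Forge substitutes q_V(q_F) into its own profit: π_F = q_F(318 - 2q_F - (247 - 2q_F)/2) - 71q_F = (389/2 - q_F)q_F - 71q_F.
The leader's first-order condition 247/2 - 2q_F = 0 yields q_F = 247/4.
Then q_V = (247 - 2·(247/4))/4 = 247/8.

30.88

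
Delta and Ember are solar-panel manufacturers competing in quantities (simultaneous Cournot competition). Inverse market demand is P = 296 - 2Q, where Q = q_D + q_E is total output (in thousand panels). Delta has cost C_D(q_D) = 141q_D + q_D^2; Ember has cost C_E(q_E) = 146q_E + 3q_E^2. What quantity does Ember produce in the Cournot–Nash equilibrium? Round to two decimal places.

Delta's profit: π_D = (296 - 2Q)q_D - (141q_D + q_D²). Setting ∂π_D/∂q_D = 0: 155 - 6q_D - 2(q_E) = 0.
Ember's first-order condition: 150 - 10q_E - 2(q_D) = 0.
Best responses: q_D = (155 - 2q_E)/6, q_E = (150 - 2q_D)/10.
Substituting one into the other gives q_D = 625/28 and q_E = 295/28.

10.54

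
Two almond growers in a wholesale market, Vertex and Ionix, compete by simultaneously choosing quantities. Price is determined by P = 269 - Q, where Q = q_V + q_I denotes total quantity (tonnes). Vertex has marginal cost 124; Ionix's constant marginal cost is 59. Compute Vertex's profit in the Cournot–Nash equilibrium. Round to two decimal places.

Vertex's profit: π_V = (269 - Q)q_V - (124q_V). Setting ∂π_V/∂q_V = 0: 145 - 2q_V - (q_I) = 0.
Ionix's first-order condition: 210 - 2q_I - (q_V) = 0.
So q_V = (145 - q_I)/2 and q_I = (210 - q_V)/2.
Substituting one into the other gives q_V = 80/3 and q_I = 275/3.
Price P = 269 - 355/3 = 452/3.
Vertex's profit: (452/3 - 124)·(80/3) = 711.1111.

711.11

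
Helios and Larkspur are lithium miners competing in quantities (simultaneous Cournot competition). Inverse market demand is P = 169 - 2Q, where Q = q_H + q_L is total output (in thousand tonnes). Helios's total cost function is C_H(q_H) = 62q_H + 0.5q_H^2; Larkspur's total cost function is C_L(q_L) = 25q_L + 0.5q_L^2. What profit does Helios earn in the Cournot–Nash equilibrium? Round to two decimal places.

Helios's profit: π_H = (169 - 2Q)q_H - (62q_H + (1/2)q_H²). Setting ∂π_H/∂q_H = 0: 107 - 5q_H - 2(q_L) = 0.
Larkspur's profit: π_L = (169 - 2Q)q_L - (25q_L + (1/2)q_L²). Setting ∂π_L/∂q_L = 0: 144 - 5q_L - 2(q_H) = 0.
So q_H = (107 - 2q_L)/5 and q_L = (144 - 2q_H)/5.
Substituting one into the other gives q_H = 247/21 and q_L = 506/21.
Price P = 169 - 2·(251/7) = 681/7.
Helios's profit: (681/7)·(247/21) - 62·(247/21) - (1/2)(247/21)² = 345.8560.

345.86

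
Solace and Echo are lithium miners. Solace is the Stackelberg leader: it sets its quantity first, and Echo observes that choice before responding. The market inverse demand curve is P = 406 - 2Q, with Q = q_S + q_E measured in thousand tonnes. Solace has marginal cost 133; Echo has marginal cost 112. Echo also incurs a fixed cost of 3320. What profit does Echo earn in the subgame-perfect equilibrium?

Solve by backward induction. Given q_S, the follower Echo maximises π_E = (406 - 2q_S - 2q_E)q_E - 112q_E.
Setting the follower's marginal profit to zero, 294 - 2q_S - 4q_E = 0, i.e. q_E = (294 - 2q_S)/4.
The leader anticipates this reaction. Substituting into P = 406 - 2Q gives P = 259 - q_S, so π_S = (259 - q_S)q_S - 133q_S.
Maximising: ∂π_S/∂q_S = 126 - 2q_S = 0, giving q_S = 63.
Then q_E = (294 - 2·63)/4 = 42.
Price P = 406 - 2·105 = 196.
Echo's profit: (196 - 112)·42 - 3320 = 208.

208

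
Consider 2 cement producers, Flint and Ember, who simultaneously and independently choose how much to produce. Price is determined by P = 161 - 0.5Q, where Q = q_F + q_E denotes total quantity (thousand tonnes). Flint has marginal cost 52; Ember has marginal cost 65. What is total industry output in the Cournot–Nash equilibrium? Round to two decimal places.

136.67

Flint's profit: π_F = (161 - 0.5Q)q_F - (52q_F). Setting ∂π_F/∂q_F = 0: 109 - q_F - (1/2)(q_E) = 0.
Ember's first-order condition: 96 - q_E - (1/2)(q_F) = 0.
Best responses: q_F = (109 - (1/2)q_E), q_E = (96 - (1/2)q_F).
Solving the pair: q_F = 244/3, q_E = 166/3.
Total output Q = 244/3 + 166/3 = 410/3.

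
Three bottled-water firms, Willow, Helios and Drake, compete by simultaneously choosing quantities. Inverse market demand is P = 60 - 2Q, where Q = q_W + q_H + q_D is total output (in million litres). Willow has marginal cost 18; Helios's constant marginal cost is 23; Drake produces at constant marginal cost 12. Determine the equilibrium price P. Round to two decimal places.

28.25

Willow's profit: π_W = (60 - 2Q)q_W - (18q_W). Setting ∂π_W/∂q_W = 0: 42 - 4q_W - 2(q_H + q_D) = 0.
Helios's profit: π_H = (60 - 2Q)q_H - (23q_H). Setting ∂π_H/∂q_H = 0: 37 - 4q_H - 2(q_W + q_D) = 0.
Drake's profit: π_D = (60 - 2Q)q_D - (12q_D). Setting ∂π_D/∂q_D = 0: 48 - 4q_D - 2(q_W + q_H) = 0.
Adding the 3 first-order conditions: 127 − 8Q = 0, so Q = 127/8.
Back-substituting: q_W = (42 − 127/4)/2 = 41/8, q_H = (37 − 127/4)/2 = 21/8, q_D = (48 − 127/4)/2 = 65/8.
Total output Q = 127/8, so price P = 60 - 2·(127/8) = 113/4.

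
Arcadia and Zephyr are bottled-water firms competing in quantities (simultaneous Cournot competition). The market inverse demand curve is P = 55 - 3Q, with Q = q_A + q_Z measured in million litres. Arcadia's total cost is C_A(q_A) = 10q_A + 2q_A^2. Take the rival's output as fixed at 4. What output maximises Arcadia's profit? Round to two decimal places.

3.30

With the rival's output fixed at 4, Arcadia's profit is π_A = (55 - 3·4 - 3q_A)q_A - (10q_A + 2q_A²) = (43 - 3q_A)q_A - (10q_A + 2q_A²).
∂π_A/∂q_A = 33 - 10q_A = 0, so q_A = 33/10.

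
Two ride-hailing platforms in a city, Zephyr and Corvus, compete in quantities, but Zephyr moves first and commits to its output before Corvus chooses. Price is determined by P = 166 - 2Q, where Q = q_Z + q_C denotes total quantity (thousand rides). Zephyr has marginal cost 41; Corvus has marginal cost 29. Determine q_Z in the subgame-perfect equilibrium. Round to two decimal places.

The follower Corvus best-responds to any q_Z: π_C = (166 - 2Q)q_C - 29q_C.
∂π_C/∂q_C = 137 - 2q_Z - 4q_C = 0 gives the reaction function q_C = (137 - 2q_Z)/4.
Zephyr substitutes q_C(q_Z) into its own profit: π_Z = q_Z(166 - 2q_Z - (137 - 2q_Z)/2) - 41q_Z = (195/2 - q_Z)q_Z - 41q_Z.
The leader's first-order condition 113/2 - 2q_Z = 0 yields q_Z = 113/4.
Then q_C = (137 - 2·(113/4))/4 = 161/8.

28.25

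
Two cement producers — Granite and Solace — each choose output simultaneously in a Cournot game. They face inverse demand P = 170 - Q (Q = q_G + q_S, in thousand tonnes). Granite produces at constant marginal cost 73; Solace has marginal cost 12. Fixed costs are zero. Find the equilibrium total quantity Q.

85

Granite's profit: π_G = (170 - Q)q_G - (73q_G). Setting ∂π_G/∂q_G = 0: 97 - 2q_G - (q_S) = 0.
Solace's profit: π_S = (170 - Q)q_S - (12q_S). Setting ∂π_S/∂q_S = 0: 158 - 2q_S - (q_G) = 0.
Best responses: q_G = (97 - q_S)/2, q_S = (158 - q_G)/2.
Substituting one into the other gives q_G = 12 and q_S = 73.
Total output Q = 12 + 73 = 85.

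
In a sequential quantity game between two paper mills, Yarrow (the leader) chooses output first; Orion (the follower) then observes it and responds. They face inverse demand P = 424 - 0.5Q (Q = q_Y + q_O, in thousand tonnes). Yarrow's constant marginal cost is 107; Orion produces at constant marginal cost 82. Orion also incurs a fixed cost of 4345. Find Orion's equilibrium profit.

The follower Orion best-responds to any q_Y: π_O = (424 - 0.5Q)q_O - 82q_O.
Follower FOC: 342 - (1/2)q_Y - q_O = 0, so q_O(q_Y) = (342 - (1/2)q_Y).
The leader anticipates this reaction. Substituting into P = 424 - 0.5Q gives P = 253 - (1/4)q_Y, so π_Y = (253 - (1/4)q_Y)q_Y - 107q_Y.
The leader's first-order condition 146 - (1/2)q_Y = 0 yields q_Y = 292.
Then q_O = (342 - (1/2)·292) = 196.
Price P = 424 - (1/2)·488 = 180.
Orion's profit: (180 - 82)·196 - 4345 = 14863.

14863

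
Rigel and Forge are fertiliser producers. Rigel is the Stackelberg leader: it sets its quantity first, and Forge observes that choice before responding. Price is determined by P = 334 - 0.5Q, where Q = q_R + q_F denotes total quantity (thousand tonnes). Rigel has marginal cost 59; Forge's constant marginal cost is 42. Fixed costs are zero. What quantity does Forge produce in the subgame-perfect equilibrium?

163

Solve by backward induction. Given q_R, the follower Forge maximises π_F = (334 - (1/2)q_R - (1/2)q_F)q_F - 42q_F.
Setting the follower's marginal profit to zero, 292 - (1/2)q_R - q_F = 0, i.e. q_F = (292 - (1/2)q_R).
The leader anticipates this reaction. Substituting into P = 334 - 0.5Q gives P = 188 - (1/4)q_R, so π_R = (188 - (1/4)q_R)q_R - 59q_R.
Maximising: ∂π_R/∂q_R = 129 - (1/2)q_R = 0, giving q_R = 258.
Then q_F = (292 - (1/2)·258) = 163.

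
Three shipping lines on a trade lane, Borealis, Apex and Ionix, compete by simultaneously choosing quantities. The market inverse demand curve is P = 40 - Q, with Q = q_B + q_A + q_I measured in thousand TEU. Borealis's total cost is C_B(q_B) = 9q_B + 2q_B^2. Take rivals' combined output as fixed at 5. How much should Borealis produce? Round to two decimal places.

With rivals' combined output fixed at 5, Borealis's profit is π_B = (40 - 5 - q_B)q_B - (9q_B + 2q_B²) = (35 - q_B)q_B - (9q_B + 2q_B²).
∂π_B/∂q_B = 26 - 6q_B = 0, so q_B = 13/3.

4.33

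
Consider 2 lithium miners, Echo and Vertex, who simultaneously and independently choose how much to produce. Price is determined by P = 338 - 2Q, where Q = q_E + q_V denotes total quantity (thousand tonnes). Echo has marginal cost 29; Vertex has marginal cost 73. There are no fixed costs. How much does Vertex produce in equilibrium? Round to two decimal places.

Echo's profit: π_E = (338 - 2Q)q_E - (29q_E). Setting ∂π_E/∂q_E = 0: 309 - 4q_E - 2(q_V) = 0.
Vertex's first-order condition: 265 - 4q_V - 2(q_E) = 0.
So q_E = (309 - 2q_V)/4 and q_V = (265 - 2q_E)/4.
Substituting one into the other gives q_E = 353/6 and q_V = 221/6.

36.83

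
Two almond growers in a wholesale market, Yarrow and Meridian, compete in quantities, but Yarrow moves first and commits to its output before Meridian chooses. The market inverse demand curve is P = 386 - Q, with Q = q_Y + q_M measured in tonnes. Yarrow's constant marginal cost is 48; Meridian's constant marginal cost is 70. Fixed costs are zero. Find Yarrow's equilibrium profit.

Solve by backward induction. Given q_Y, the follower Meridian maximises π_M = (386 - q_Y - q_M)q_M - 70q_M.
∂π_M/∂q_M = 316 - q_Y - 2q_M = 0 gives the reaction function q_M = (316 - q_Y)/2.
Yarrow substitutes q_M(q_Y) into its own profit: π_Y = q_Y(386 - q_Y - (316 - q_Y)/2) - 48q_Y = (228 - (1/2)q_Y)q_Y - 48q_Y.
Maximising: ∂π_Y/∂q_Y = 180 - q_Y = 0, giving q_Y = 180.
Then q_M = (316 - 180)/2 = 68.
Price P = 386 - 248 = 138.
Yarrow's profit: (138 - 48)·180 = 16200.

16200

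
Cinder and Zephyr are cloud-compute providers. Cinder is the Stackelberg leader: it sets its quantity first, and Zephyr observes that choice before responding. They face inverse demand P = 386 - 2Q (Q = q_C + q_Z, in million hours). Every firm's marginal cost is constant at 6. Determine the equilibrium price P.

101

Solve by backward induction. Given q_C, the follower Zephyr maximises π_Z = (386 - 2q_C - 2q_Z)q_Z - 6q_Z.
∂π_Z/∂q_Z = 380 - 2q_C - 4q_Z = 0 gives the reaction function q_Z = (380 - 2q_C)/4.
The leader anticipates this reaction. Substituting into P = 386 - 2Q gives P = 196 - q_C, so π_C = (196 - q_C)q_C - 6q_C.
Leader FOC: 190 - 2q_C = 0, so q_C = 95.
Then q_Z = (380 - 2·95)/4 = 95/2.
Total output Q = 285/2, so price P = 386 - 2·(285/2) = 101.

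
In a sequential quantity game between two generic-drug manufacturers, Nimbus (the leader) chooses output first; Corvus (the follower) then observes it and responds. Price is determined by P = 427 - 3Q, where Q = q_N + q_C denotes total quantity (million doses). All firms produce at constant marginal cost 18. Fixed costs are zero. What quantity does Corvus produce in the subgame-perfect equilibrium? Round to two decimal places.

The follower Corvus best-responds to any q_N: π_C = (427 - 3Q)q_C - 18q_C.
∂π_C/∂q_C = 409 - 3q_N - 6q_C = 0 gives the reaction function q_C = (409 - 3q_N)/6.
The leader anticipates this reaction. Substituting into P = 427 - 3Q gives P = 445/2 - (3/2)q_N, so π_N = (445/2 - (3/2)q_N)q_N - 18q_N.
Maximising: ∂π_N/∂q_N = 409/2 - 3q_N = 0, giving q_N = 409/6.
Then q_C = (409 - 3·(409/6))/6 = 409/12.

34.08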